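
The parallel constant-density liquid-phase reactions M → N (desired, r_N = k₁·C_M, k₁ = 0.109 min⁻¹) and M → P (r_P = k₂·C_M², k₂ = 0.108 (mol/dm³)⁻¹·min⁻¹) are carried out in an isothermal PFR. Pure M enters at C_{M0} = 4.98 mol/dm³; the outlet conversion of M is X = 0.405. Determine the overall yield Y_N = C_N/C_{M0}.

C_M = C_{M0}(1−X) = 2.963 mol/dm³.
Along a PFR/batch, dC_N/dC_M = −r_N/(r_N+r_P) = −k₁/(k₁+k₂·C_M).
Integrating from C_{M0} to C_M: C_N = (0.109/0.108)·ln[(0.109+0.108·4.98)/(0.109+0.108·2.96)] = 1.009·ln(0.6468/0.4290) = 0.4144 mol/dm³.
Y_N = C_N/C_{M0} = 0.4144/4.98 = 0.0832.

0.0832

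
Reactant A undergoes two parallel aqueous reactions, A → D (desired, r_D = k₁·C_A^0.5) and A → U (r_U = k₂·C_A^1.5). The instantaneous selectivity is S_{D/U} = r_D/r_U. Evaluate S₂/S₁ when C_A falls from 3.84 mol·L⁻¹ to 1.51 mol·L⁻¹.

S_{D/U} = (k₁/k₂)·C_A⁻¹, so S₂/S₁ = (C_{A,2}/C_{A,1})⁻¹.
= 3.84/1.51 = 2.54.

2.54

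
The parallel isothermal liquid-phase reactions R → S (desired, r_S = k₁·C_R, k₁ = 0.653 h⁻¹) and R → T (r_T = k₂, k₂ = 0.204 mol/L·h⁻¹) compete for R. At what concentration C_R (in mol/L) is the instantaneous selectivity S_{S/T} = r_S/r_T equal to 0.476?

S_{S/T} = (k₁/k₂)·C_R ⇒ C_R = S·k₂/k₁.
= 0.476×0.204/0.653 = 0.149 mol/L.

0.149 mol/L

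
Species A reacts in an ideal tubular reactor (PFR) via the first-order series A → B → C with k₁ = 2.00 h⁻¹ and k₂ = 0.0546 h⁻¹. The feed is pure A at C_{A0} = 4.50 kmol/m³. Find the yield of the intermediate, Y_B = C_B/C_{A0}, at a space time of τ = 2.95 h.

0.872

The intermediate concentration in a first-order A→B→C sequence is C_B = k₁C_{A0}(e^(−k₁τ) − e^(−k₂τ))/(k₂−k₁).
e^(−k₁τ) = e^(−2.00×2.95) = e^(−5.900) = 0.002739; e^(−k₂τ) = e^(−0.1611) = 0.8512.
C_B = 2.00×4.50/(0.0546−2.00) × (0.002739−0.8512) = (-4.626)×(-0.8485) = 3.925 kmol/m³.
Y_B = C_B/C_{A0} = 3.925/4.50 = 0.872.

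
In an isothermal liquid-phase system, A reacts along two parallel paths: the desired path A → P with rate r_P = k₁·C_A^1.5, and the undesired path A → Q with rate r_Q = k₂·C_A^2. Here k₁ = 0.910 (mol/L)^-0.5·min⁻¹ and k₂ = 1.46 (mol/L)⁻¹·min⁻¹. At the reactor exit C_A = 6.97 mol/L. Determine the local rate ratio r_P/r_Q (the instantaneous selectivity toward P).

0.236

S_{P/Q} = r_P/r_Q = (k₁·C_A^1.5)/(k₂·C_A^2) = (k₁/k₂)·C_A^-0.5.
= (0.910×6.970^1.5) / (1.46×6.970^2) = 16.75/70.93 = 0.236.
The undesired path is higher order in A, so low C_A (CSTR or dilute feed) favours P.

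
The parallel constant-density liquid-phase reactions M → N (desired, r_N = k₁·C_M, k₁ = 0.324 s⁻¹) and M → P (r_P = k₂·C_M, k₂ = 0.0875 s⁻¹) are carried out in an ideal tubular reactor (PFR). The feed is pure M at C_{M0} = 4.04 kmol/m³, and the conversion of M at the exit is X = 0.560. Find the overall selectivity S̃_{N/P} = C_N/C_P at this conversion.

C_M = C_{M0}(1−X) = 1.778 kmol/m³.
Both paths are first order in M, so the instantaneous fraction to N is constant: dC_N/d(−C_M) = k₁/(k₁+k₂) = 0.7874.
C_N = 0.7874·(C_{M0}−C_M) = 0.7874×2.262 = 1.78 kmol/m³.
C_P = (C_{M0}−C_M)−C_N = 0.4811 kmol/m³; S̃_{N/P} = 1.781/0.4811 = 3.70.

3.70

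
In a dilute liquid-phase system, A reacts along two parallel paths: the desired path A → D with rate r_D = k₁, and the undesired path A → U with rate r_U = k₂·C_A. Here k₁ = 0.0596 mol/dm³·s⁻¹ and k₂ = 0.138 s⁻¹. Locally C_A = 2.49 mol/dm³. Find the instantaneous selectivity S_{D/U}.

S_{D/U} = r_D/r_U = (k₁)/(k₂·C_A) = (k₁/k₂)·C_A⁻¹.
= (0.0596) / (0.138×2.490) = 0.05960/0.3436 = 0.173.
The undesired path is higher order in A, so low C_A (CSTR or dilute feed) favours D.

0.173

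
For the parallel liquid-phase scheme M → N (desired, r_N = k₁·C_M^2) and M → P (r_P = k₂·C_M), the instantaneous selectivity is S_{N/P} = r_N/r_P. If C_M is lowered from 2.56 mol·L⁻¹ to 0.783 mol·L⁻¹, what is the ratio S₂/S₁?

S_{N/P} = (k₁/k₂)·C_M, so S₂/S₁ = (C_{M,2}/C_{M,1}).
= 0.783/2.56 = 0.306.

0.306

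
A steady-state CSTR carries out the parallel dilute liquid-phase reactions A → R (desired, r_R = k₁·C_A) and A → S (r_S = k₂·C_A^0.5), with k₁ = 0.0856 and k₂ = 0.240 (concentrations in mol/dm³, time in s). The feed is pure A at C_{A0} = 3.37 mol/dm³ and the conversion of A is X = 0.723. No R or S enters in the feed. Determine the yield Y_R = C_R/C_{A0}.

0.185

Exit C_A = C_{A0}(1−X) = 3.37×0.277 = 0.9335 mol/dm³.
A CSTR operates uniformly at the exit composition, giving r_R = 0.07991 and r_S = 0.2319 (each k·C_A^n at C_A = 0.9335).
Fraction of consumed A going to R: r_R/(r_R+r_S) = 0.2563.
C_R = 0.2563·C_{A0}·X = 0.2563×3.37×0.723 = 0.624 mol/dm³; Y_R = C_R/C_{A0} = 0.185.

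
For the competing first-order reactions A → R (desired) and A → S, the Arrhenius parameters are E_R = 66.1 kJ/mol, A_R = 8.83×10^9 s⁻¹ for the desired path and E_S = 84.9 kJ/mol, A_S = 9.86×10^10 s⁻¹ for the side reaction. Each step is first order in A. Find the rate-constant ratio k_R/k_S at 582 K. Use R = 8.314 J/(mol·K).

4.36

Since both paths have the same order in A, the concentration cancels and S_{R/S} = k_R/k_S = (A_R/A_S)·exp[(E_S−E_R)/(RT)].
(E_S−E_R)/(RT) = (84.9−66.1)×10³/(8.314×582) = 18800/4839 = 3.885.
k_R/k_S = (8.83×10^9/9.86×10^10)·exp(3.885) = 0.08955 × 48.68 = 4.36.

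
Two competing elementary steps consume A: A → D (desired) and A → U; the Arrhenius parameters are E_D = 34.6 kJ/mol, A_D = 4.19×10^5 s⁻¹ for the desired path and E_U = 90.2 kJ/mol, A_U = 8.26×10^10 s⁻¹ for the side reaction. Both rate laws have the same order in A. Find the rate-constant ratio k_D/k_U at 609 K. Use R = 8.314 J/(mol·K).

Since both paths have the same order in A, the concentration cancels and S_{D/U} = k_D/k_U = (A_D/A_U)·exp[(E_U−E_D)/(RT)].
(E_U−E_D)/(RT) = (90.2−34.6)×10³/(8.314×609) = 55600/5063 = 10.98.
k_D/k_U = (4.19×10^5/8.26×10^10)·exp(10.98) = 5.073×10^-6 × 58756 = 0.298.
Since E_D < E_U, lowering the temperature improves selectivity toward D.

0.298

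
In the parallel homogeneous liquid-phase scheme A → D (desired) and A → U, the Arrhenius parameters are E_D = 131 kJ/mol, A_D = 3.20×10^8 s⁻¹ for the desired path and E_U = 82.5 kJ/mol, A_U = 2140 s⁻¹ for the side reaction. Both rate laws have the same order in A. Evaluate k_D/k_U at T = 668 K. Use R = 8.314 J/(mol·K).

Since both paths have the same order in A, the concentration cancels and S_{D/U} = k_D/k_U = (A_D/A_U)·exp[(E_U−E_D)/(RT)].
(E_U−E_D)/(RT) = (82.5−131)×10³/(8.314×668) = -48500/5554 = -8.733.
k_D/k_U = (3.20×10^8/2140)·exp(-8.733) = 1.495×10^5 × 1.612×10^-4 = 24.1.
Since E_D > E_U, raising the temperature improves selectivity toward D.

24.1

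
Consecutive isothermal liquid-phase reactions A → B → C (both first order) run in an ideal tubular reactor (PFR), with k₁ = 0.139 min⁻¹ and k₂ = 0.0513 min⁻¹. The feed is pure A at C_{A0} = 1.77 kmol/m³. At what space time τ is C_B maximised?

Setting dC_B/dτ = 0 gives τ_opt = ln(k₂/k₁)/(k₂−k₁).
= ln(0.0513/0.139)/(0.0513−0.139) = ln(0.3691)/-0.08770 = -0.9968/-0.08770 = 11.4 min.

11.4 min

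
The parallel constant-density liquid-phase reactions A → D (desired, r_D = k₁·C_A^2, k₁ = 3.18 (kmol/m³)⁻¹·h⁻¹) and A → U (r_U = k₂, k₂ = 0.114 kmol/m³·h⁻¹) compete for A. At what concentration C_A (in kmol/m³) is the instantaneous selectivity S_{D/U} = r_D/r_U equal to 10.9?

S_{D/U} = (k₁/k₂)·C_A^2 ⇒ C_A = (S·k₂/k₁)^(0.5).
= (10.9×0.114/3.18)^(0.5) = (0.3908)^(0.5) = 0.625 kmol/m³.

0.625 kmol/m³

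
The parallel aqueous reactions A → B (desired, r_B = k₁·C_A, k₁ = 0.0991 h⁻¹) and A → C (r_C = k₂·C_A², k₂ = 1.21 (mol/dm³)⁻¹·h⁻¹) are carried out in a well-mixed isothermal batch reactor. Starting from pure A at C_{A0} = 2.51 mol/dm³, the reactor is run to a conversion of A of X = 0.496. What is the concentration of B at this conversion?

0.0536 mol/dm³

C_A = C_{A0}(1−X) = 1.265 mol/dm³.
Along a PFR/batch, dC_B/dC_A = −r_B/(r_B+r_C) = −k₁/(k₁+k₂·C_A).
Integrating from C_{A0} to C_A: C_B = (0.0991/1.21)·ln[(0.0991+1.21·2.51)/(0.0991+1.21·1.27)] = 0.08190·ln(3.136/1.630) = 0.05361 mol/dm³.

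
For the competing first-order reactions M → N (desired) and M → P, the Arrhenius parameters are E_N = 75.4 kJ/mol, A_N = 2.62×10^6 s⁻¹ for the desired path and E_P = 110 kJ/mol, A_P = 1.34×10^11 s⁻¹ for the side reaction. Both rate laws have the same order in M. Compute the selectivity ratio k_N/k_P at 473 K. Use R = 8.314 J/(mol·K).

0.130

With equal orders, S_{N/P} = k_N/k_P = (A_N/A_P)·exp[(E_P−E_N)/(RT)].
(E_P−E_N)/(RT) = (110−75.4)×10³/(8.314×473) = 34600/3933 = 8.798.
k_N/k_P = (2.62×10^6/1.34×10^11)·exp(8.798) = 1.955×10^-5 × 6624 = 0.130.
Since E_N < E_P, lowering the temperature improves selectivity toward N.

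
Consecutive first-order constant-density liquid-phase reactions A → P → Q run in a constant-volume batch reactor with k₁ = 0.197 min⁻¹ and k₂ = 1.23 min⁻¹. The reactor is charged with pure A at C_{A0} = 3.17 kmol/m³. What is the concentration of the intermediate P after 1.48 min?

For first-order series with pure A initially, C_P(t) = k₁C_{A0}/(k₂−k₁)·(e^(−k₁t) − e^(−k₂t)).
e^(−k₁t) = e^(−0.197×1.48) = e^(−0.2916) = 0.7471; e^(−k₂t) = e^(−1.820) = 0.1620.
C_P = 0.197×3.17/(1.23−0.197) × (0.7471−0.1620) = 0.6045×0.5851 = 0.3537 kmol/m³.

0.354 kmol/m³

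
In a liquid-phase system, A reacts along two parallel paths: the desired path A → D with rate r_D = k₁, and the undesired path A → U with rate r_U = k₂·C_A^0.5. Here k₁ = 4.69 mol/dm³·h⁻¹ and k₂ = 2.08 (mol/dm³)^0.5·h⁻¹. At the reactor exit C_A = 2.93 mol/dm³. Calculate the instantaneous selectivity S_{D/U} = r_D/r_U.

1.32

S_{D/U} = r_D/r_U = (k₁)/(k₂·C_A^0.5) = (k₁/k₂)·C_A^-0.5.
= (4.69) / (2.08×2.930^0.5) = 4.690/3.560 = 1.32.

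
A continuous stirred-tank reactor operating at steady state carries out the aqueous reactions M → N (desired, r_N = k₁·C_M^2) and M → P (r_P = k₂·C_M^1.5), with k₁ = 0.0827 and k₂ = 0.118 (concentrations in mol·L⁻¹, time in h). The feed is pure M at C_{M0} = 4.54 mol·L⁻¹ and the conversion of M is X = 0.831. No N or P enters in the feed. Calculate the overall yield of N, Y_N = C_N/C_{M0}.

0.316

Exit C_M = C_{M0}(1−X) = 4.54×0.169 = 0.7673 mol·L⁻¹.
In a CSTR the entire volume is at exit conditions, so r_N = 0.0827×0.7673^2 = 0.04868 and r_P = 0.118×0.7673^1.5 = 0.07930.
Fraction of consumed M going to N: r_N/(r_N+r_P) = 0.3804.
C_N = 0.3804·C_{M0}·X = 0.3804×4.54×0.831 = 1.44 mol·L⁻¹; Y_N = C_N/C_{M0} = 0.316.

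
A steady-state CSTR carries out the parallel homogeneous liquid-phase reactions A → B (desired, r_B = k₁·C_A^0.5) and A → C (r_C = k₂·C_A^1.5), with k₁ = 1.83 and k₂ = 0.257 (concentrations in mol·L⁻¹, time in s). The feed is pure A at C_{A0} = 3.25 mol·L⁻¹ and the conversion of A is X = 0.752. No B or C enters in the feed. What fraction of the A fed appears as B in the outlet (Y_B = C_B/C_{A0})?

0.676

Exit C_A = C_{A0}(1−X) = 3.25×0.248 = 0.8060 mol·L⁻¹.
A CSTR operates uniformly at the exit composition, giving r_B = 1.643 and r_C = 0.1860 (each k·C_A^n at C_A = 0.8060).
Fraction of consumed A going to B: r_B/(r_B+r_C) = 0.8983.
C_B = 0.8983·C_{A0}·X = 0.8983×3.25×0.752 = 2.20 mol·L⁻¹; Y_B = C_B/C_{A0} = 0.676.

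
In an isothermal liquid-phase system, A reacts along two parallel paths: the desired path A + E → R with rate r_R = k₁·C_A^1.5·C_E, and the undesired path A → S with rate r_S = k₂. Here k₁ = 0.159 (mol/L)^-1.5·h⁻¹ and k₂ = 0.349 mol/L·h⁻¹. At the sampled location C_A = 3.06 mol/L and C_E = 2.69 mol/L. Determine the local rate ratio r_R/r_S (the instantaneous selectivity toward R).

6.56

S_{R/S} = r_R/r_S = (k₁·C_A^1.5·C_E)/(k₂) = (k₁/k₂)·C_A^1.5·C_E.
= (0.159×3.060^1.5×2.690) / (0.349) = 2.289/0.3490 = 6.56.
Since the desired path is higher order in A, keeping C_A high (PFR or concentrated feed) favours R.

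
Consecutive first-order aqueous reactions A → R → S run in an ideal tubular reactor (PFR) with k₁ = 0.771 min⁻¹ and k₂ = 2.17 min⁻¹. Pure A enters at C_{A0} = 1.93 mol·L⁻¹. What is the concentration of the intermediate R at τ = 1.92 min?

0.226 mol·L⁻¹

Solving the coupled first-order balances gives C_R(τ) = [k₁/(k₂−k₁)]·C_{A0}·(e^(−k₁τ) − e^(−k₂τ)).
e^(−k₁τ) = e^(−0.771×1.92) = e^(−1.480) = 0.2276; e^(−k₂τ) = e^(−4.166) = 0.01551.
C_R = 0.771×1.93/(2.17−0.771) × (0.2276−0.01551) = 1.064×0.2121 = 0.2256 mol·L⁻¹.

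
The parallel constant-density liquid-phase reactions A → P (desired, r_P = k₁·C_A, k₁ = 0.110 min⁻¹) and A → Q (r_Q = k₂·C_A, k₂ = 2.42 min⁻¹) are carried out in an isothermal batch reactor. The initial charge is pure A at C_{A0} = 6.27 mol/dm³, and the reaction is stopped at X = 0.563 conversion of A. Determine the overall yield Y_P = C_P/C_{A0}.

0.0245

C_A = C_{A0}(1−X) = 2.740 mol/dm³.
Both paths are first order in A, so the instantaneous fraction to P is constant: dC_P/d(−C_A) = k₁/(k₁+k₂) = 0.04348.
C_P = 0.04348·(C_{A0}−C_A) = 0.04348×3.530 = 0.153 mol/dm³.
Y_P = C_P/C_{A0} = 0.1535/6.27 = 0.0245.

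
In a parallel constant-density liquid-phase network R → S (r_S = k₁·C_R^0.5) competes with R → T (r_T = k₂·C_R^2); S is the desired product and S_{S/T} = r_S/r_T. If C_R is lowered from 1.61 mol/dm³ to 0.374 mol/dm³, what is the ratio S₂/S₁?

8.93

S_{S/T} = (k₁/k₂)·C_R^-1.5, so S₂/S₁ = (C_{R,2}/C_{R,1})^-1.5.
= (0.374/1.61)^(-1.5) = (0.2323)^(-1.5) = 8.93.
Selectivity toward S rises as C_R falls — low-concentration operation is favoured.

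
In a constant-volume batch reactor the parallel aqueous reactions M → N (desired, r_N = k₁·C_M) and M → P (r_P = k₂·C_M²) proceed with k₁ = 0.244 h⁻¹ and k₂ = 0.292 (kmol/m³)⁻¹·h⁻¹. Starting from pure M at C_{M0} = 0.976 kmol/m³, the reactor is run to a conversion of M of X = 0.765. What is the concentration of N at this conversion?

0.444 kmol/m³

C_M = C_{M0}(1−X) = 0.2294 kmol/m³.
Along a PFR/batch, dC_N/dC_M = −r_N/(r_N+r_P) = −k₁/(k₁+k₂·C_M).
Integrating from C_{M0} to C_M: C_N = (0.244/0.292)·ln[(0.244+0.292·0.976)/(0.244+0.292·0.229)] = 0.8356·ln(0.5290/0.3110) = 0.4439 kmol/m³.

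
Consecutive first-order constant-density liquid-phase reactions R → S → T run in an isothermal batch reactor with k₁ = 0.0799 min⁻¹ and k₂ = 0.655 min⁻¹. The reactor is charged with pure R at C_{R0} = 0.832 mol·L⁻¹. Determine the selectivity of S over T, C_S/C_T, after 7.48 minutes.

The intermediate concentration in a first-order A→B→C sequence is C_S = k₁C_{R0}(e^(−k₁t) − e^(−k₂t))/(k₂−k₁).
e^(−k₁t) = e^(−0.0799×7.48) = e^(−0.5977) = 0.5501; e^(−k₂t) = e^(−4.899) = 0.007451.
C_S = 0.0799×0.832/(0.655−0.0799) × (0.5501−0.007451) = 0.1156×0.5427 = 0.06273 mol·L⁻¹.
C_R = C_{R0}e^(−k₁t) = 0.4577 mol·L⁻¹, so C_T = C_{R0}−C_R−C_S = 0.3116 mol·L⁻¹; C_S/C_T = 0.201.

0.201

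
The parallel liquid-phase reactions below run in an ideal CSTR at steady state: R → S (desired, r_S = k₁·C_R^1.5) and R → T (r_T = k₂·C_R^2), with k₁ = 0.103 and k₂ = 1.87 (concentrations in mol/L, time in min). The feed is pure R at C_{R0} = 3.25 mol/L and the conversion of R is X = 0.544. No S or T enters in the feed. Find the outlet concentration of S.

Exit C_R = C_{R0}(1−X) = 3.25×0.456 = 1.482 mol/L.
Rates in a CSTR are evaluated at the outlet concentration: r_S = 0.103×1.482^1.5 = 0.1858, r_T = 1.87×1.482^2 = 4.107.
Fraction of consumed R going to S: r_S/(r_S+r_T) = 0.04329.
C_S = 0.04329·C_{R0}·X = 0.04329×3.25×0.544 = 0.0765 mol/L.

0.0765 mol/L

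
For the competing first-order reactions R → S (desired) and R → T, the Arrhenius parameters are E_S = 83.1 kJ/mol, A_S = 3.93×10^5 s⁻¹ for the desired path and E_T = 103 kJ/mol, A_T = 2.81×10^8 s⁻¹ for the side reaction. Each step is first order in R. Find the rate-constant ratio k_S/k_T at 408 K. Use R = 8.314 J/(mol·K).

With equal orders, S_{S/T} = k_S/k_T = (A_S/A_T)·exp[(E_T−E_S)/(RT)].
(E_T−E_S)/(RT) = (103−83.1)×10³/(8.314×408) = 19900/3392 = 5.867.
k_S/k_T = (3.93×10^5/2.81×10^8)·exp(5.867) = 0.001399 × 353.0 = 0.494.

0.494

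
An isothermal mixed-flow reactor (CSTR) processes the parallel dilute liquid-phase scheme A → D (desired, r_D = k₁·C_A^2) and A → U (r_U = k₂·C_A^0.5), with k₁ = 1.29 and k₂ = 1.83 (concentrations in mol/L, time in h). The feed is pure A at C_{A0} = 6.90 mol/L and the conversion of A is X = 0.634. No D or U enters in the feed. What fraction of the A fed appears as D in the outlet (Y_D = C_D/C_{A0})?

0.468

Exit C_A = C_{A0}(1−X) = 6.90×0.366 = 2.525 mol/L.
Rates in a CSTR are evaluated at the outlet concentration: r_D = 1.29×2.525^2 = 8.227, r_U = 1.83×2.525^0.5 = 2.908.
Fraction of consumed A going to D: r_D/(r_D+r_U) = 0.7388.
C_D = 0.7388·C_{A0}·X = 0.7388×6.90×0.634 = 3.23 mol/L; Y_D = C_D/C_{A0} = 0.468.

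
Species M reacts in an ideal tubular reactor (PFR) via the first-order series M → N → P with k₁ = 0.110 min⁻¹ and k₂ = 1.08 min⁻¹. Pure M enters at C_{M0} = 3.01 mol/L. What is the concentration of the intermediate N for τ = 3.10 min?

Solving the coupled first-order balances gives C_N(τ) = [k₁/(k₂−k₁)]·C_{M0}·(e^(−k₁τ) − e^(−k₂τ)).
e^(−k₁τ) = e^(−0.110×3.10) = e^(−0.3410) = 0.7111; e^(−k₂τ) = e^(−3.348) = 0.03515.
C_N = 0.110×3.01/(1.08−0.110) × (0.7111−0.03515) = 0.3413×0.6759 = 0.2307 mol/L.

0.231 mol/L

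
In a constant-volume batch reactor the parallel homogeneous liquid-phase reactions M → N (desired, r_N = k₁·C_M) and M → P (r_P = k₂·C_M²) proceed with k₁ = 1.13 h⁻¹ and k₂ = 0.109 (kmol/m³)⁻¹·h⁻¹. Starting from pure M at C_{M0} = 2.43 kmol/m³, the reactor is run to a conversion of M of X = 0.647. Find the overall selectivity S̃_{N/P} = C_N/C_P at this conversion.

C_M = C_{M0}(1−X) = 0.8578 kmol/m³.
Along a PFR/batch, dC_N/dC_M = −r_N/(r_N+r_P) = −k₁/(k₁+k₂·C_M).
Integrating from C_{M0} to C_M: C_N = (1.13/0.109)·ln[(1.13+0.109·2.43)/(1.13+0.109·0.858)] = 10.37·ln(1.395/1.223) = 1.359 kmol/m³.
C_P = (C_{M0}−C_M)−C_N = 0.2132 kmol/m³; S̃_{N/P} = 1.359/0.2132 = 6.37.

6.37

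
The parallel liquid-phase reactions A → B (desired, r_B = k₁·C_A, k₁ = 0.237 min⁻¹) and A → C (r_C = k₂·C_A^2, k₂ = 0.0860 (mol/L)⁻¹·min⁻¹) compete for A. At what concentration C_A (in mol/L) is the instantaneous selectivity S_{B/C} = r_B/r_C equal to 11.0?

S_{B/C} = (k₁/k₂)·C_A⁻¹ ⇒ C_A = (S·k₂/k₁)^(-1).
= (11.0×0.0860/0.237)^(-1) = (3.992)^(-1) = 0.251 mol/L.

0.251 mol/L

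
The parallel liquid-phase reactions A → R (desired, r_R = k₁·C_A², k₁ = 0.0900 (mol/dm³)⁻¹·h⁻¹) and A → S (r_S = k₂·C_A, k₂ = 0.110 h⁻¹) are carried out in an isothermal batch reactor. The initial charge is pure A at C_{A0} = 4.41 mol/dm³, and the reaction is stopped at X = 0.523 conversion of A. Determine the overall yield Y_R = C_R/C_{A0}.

C_A = C_{A0}(1−X) = 2.104 mol/dm³.
Along a PFR/batch, dC_S/dC_A = −r_S/(r_R+r_S) = −k₂/(k₂+k₁·C_A).
Integrating from C_{A0} to C_A: C_S = (0.110/0.0900)·ln[(0.110+0.0900·4.41)/(0.110+0.0900·2.10)] = 1.222·ln(0.5069/0.2993) = 0.6439 mol/dm³.
Then C_R = (C_{A0}−C_A) − C_S = 2.306 − 0.6439 = 1.663 mol/dm³.
Y_R = C_R/C_{A0} = 1.663/4.41 = 0.377.

0.377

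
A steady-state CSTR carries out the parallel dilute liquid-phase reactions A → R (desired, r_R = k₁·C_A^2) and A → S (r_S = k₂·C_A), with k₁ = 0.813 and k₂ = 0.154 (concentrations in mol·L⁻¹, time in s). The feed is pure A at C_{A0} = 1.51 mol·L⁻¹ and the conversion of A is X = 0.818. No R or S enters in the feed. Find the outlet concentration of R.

0.731 mol·L⁻¹

Exit C_A = C_{A0}(1−X) = 1.51×0.182 = 0.2748 mol·L⁻¹.
A CSTR operates uniformly at the exit composition, giving r_R = 0.06140 and r_S = 0.04232 (each k·C_A^n at C_A = 0.2748).
Fraction of consumed A going to R: r_R/(r_R+r_S) = 0.5920.
C_R = 0.5920·C_{A0}·X = 0.5920×1.51×0.818 = 0.731 mol·L⁻¹.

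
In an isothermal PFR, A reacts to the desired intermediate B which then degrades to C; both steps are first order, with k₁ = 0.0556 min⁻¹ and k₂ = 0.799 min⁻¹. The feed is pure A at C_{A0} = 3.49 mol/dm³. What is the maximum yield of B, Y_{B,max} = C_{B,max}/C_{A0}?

For a first-order series the maximum intermediate yield is C_{B,max}/C_{A0} = (k₁/k₂)^[k₂/(k₂−k₁)].
= (0.0556/0.799)^(0.799/(0.799−0.0556)) = (0.06959)^(1.075) = 0.05701.

0.0570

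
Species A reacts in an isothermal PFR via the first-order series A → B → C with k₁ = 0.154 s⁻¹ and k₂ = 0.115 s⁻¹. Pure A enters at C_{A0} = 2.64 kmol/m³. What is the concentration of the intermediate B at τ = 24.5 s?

0.383 kmol/m³

Solving the coupled first-order balances gives C_B(τ) = [k₁/(k₂−k₁)]·C_{A0}·(e^(−k₁τ) − e^(−k₂τ)).
e^(−k₁τ) = e^(−0.154×24.5) = e^(−3.773) = 0.02298; e^(−k₂τ) = e^(−2.818) = 0.05976.
C_B = 0.154×2.64/(0.115−0.154) × (0.02298−0.05976) = (-10.42)×(-0.03677) = 0.3833 kmol/m³.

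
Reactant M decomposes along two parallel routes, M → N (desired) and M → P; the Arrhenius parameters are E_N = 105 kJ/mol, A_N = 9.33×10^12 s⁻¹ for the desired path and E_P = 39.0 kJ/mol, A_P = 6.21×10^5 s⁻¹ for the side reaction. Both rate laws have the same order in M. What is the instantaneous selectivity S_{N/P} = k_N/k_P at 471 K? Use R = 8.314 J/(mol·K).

0.719

Since both paths have the same order in M, the concentration cancels and S_{N/P} = k_N/k_P = (A_N/A_P)·exp[(E_P−E_N)/(RT)].
(E_P−E_N)/(RT) = (39.0−105)×10³/(8.314×471) = -66000/3916 = -16.85.
k_N/k_P = (9.33×10^12/6.21×10^5)·exp(-16.85) = 1.502×10^7 × 4.789×10^-8 = 0.719.
Since E_N > E_P, raising the temperature improves selectivity toward N.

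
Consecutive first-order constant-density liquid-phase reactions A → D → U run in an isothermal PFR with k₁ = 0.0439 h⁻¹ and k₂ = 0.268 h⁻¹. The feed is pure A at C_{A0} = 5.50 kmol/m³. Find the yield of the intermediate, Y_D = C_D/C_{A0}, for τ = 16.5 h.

0.0926

For first-order series with pure A initially, C_D(τ) = k₁C_{A0}/(k₂−k₁)·(e^(−k₁τ) − e^(−k₂τ)).
e^(−k₁τ) = e^(−0.0439×16.5) = e^(−0.7244) = 0.4846; e^(−k₂τ) = e^(−4.422) = 0.01201.
C_D = 0.0439×5.50/(0.268−0.0439) × (0.4846−0.01201) = 1.077×0.4726 = 0.5092 kmol/m³.
Y_D = C_D/C_{A0} = 0.5092/5.50 = 0.0926.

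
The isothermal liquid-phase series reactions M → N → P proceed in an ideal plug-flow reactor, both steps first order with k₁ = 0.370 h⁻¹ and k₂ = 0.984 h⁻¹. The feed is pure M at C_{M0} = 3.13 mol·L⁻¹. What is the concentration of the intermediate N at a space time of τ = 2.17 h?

0.622 mol·L⁻¹

Solving the coupled first-order balances gives C_N(τ) = [k₁/(k₂−k₁)]·C_{M0}·(e^(−k₁τ) − e^(−k₂τ)).
e^(−k₁τ) = e^(−0.370×2.17) = e^(−0.8029) = 0.4480; e^(−k₂τ) = e^(−2.135) = 0.1182.
C_N = 0.370×3.13/(0.984−0.370) × (0.4480−0.1182) = 1.886×0.3298 = 0.6221 mol·L⁻¹.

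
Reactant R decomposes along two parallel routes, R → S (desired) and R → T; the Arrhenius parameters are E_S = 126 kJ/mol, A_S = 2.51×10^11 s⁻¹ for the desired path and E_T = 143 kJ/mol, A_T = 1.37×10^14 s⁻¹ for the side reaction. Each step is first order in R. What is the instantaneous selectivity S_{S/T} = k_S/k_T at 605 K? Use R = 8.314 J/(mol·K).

With equal orders, S_{S/T} = k_S/k_T = (A_S/A_T)·exp[(E_T−E_S)/(RT)].
(E_T−E_S)/(RT) = (143−126)×10³/(8.314×605) = 17000/5030 = 3.380.
k_S/k_T = (2.51×10^11/1.37×10^14)·exp(3.380) = 0.001832 × 29.36 = 0.0538.

0.0538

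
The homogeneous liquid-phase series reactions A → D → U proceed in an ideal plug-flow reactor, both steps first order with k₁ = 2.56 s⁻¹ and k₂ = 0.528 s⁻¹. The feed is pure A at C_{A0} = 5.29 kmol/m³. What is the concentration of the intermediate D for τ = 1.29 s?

3.13 kmol/m³

Solving the coupled first-order balances gives C_D(τ) = [k₁/(k₂−k₁)]·C_{A0}·(e^(−k₁τ) − e^(−k₂τ)).
e^(−k₁τ) = e^(−2.56×1.29) = e^(−3.302) = 0.03679; e^(−k₂τ) = e^(−0.6811) = 0.5060.
C_D = 2.56×5.29/(0.528−2.56) × (0.03679−0.5060) = (-6.665)×(-0.4693) = 3.127 kmol/m³.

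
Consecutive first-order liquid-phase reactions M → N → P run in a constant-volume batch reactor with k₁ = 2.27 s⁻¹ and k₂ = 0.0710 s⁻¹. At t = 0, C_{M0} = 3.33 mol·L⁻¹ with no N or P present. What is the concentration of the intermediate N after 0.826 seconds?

2.71 mol·L⁻¹

The intermediate concentration in a first-order A→B→C sequence is C_N = k₁C_{M0}(e^(−k₁t) − e^(−k₂t))/(k₂−k₁).
e^(−k₁t) = e^(−2.27×0.826) = e^(−1.875) = 0.1534; e^(−k₂t) = e^(−0.05865) = 0.9430.
C_N = 2.27×3.33/(0.0710−2.27) × (0.1534−0.9430) = (-3.438)×(-0.7897) = 2.715 mol·L⁻¹.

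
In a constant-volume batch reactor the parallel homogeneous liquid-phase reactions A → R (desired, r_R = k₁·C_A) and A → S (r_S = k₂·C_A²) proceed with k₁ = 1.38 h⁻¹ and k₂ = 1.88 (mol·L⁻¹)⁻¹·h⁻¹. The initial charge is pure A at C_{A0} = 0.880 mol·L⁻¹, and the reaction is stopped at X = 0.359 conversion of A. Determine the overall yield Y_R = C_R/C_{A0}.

C_A = C_{A0}(1−X) = 0.5641 mol·L⁻¹.
Along a PFR/batch, dC_R/dC_A = −r_R/(r_R+r_S) = −k₁/(k₁+k₂·C_A).
Integrating from C_{A0} to C_A: C_R = (1.38/1.88)·ln[(1.38+1.88·0.880)/(1.38+1.88·0.564)] = 0.7340·ln(3.034/2.440) = 0.1599 mol·L⁻¹.
Y_R = C_R/C_{A0} = 0.1599/0.880 = 0.182.

0.182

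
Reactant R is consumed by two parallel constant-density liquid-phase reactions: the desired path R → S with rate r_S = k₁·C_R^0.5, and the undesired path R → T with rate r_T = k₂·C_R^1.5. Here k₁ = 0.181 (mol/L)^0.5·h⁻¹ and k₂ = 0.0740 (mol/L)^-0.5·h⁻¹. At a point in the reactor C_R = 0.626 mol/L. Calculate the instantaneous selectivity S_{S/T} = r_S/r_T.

3.91

S_{S/T} = r_S/r_T = (k₁·C_R^0.5)/(k₂·C_R^1.5) = (k₁/k₂)·C_R⁻¹.
= (0.181×0.6260^0.5) / (0.0740×0.6260^1.5) = 0.1432/0.03665 = 3.91.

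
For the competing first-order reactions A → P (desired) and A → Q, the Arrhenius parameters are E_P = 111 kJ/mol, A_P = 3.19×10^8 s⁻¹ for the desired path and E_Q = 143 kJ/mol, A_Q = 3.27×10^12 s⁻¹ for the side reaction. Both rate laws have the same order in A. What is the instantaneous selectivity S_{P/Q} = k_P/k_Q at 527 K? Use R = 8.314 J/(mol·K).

With equal orders, S_{P/Q} = k_P/k_Q = (A_P/A_Q)·exp[(E_Q−E_P)/(RT)].
(E_Q−E_P)/(RT) = (143−111)×10³/(8.314×527) = 32000/4381 = 7.303.
k_P/k_Q = (3.19×10^8/3.27×10^12)·exp(7.303) = 9.755×10^-5 × 1485 = 0.145.
Since E_P < E_Q, lowering the temperature improves selectivity toward P.

0.145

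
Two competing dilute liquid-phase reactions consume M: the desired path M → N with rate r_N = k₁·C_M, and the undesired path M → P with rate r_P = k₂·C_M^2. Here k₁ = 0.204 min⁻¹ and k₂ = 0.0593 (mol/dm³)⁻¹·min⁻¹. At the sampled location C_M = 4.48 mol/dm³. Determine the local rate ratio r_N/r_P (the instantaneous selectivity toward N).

0.768

S_{N/P} = r_N/r_P = (k₁·C_M)/(k₂·C_M^2) = (k₁/k₂)·C_M⁻¹.
= (0.204×4.480) / (0.0593×4.480^2) = 0.9139/1.190 = 0.768.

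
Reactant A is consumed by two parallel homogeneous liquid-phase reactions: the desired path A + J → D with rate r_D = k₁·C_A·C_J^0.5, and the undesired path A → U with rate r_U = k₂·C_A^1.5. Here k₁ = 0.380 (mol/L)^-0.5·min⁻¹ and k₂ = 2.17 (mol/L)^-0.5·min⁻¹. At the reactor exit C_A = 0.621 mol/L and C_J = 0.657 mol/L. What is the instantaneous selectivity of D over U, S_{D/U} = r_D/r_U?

S_{D/U} = r_D/r_U = (k₁·C_A·C_J^0.5)/(k₂·C_A^1.5) = (k₁/k₂)·C_A^-0.5·C_J^0.5.
= (0.380×0.6210×0.6570^0.5) / (2.17×0.6210^1.5) = 0.1913/1.062 = 0.180.

0.180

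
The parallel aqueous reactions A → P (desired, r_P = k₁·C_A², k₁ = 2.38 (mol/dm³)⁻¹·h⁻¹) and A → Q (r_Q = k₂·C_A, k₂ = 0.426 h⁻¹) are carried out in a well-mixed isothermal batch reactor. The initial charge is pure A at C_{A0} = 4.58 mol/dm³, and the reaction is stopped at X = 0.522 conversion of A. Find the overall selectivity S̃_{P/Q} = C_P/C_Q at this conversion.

C_A = C_{A0}(1−X) = 2.189 mol/dm³.
Along a PFR/batch, dC_Q/dC_A = −r_Q/(r_P+r_Q) = −k₂/(k₂+k₁·C_A).
Integrating from C_{A0} to C_A: C_Q = (0.426/2.38)·ln[(0.426+2.38·4.58)/(0.426+2.38·2.19)] = 0.1790·ln(11.33/5.636) = 0.1249 mol/dm³.
Then C_P = (C_{A0}−C_A) − C_Q = 2.391 − 0.1249 = 2.266 mol/dm³.
S̃_{P/Q} = C_P/C_Q = 2.266/0.1249 = 18.1.

18.1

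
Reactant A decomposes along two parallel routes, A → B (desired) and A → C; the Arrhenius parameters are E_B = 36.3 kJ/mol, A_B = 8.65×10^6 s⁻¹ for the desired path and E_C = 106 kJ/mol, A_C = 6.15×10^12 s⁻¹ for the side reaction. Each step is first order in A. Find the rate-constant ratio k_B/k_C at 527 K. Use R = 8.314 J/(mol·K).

With equal orders, S_{B/C} = k_B/k_C = (A_B/A_C)·exp[(E_C−E_B)/(RT)].
(E_C−E_B)/(RT) = (106−36.3)×10³/(8.314×527) = 69700/4381 = 15.91.
k_B/k_C = (8.65×10^6/6.15×10^12)·exp(15.91) = 1.407×10^-6 × 8.104×10^6 = 11.4.
Since E_B < E_C, lowering the temperature improves selectivity toward B.

11.4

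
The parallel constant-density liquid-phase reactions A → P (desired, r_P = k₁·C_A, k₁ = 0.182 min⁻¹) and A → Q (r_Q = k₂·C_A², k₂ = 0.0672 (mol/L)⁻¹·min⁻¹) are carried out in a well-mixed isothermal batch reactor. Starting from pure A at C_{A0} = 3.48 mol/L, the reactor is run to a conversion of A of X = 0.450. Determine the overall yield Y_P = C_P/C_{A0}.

0.227

C_A = C_{A0}(1−X) = 1.914 mol/L.
Along a PFR/batch, dC_P/dC_A = −r_P/(r_P+r_Q) = −k₁/(k₁+k₂·C_A).
Integrating from C_{A0} to C_A: C_P = (0.182/0.0672)·ln[(0.182+0.0672·3.48)/(0.182+0.0672·1.91)] = 2.708·ln(0.4159/0.3106) = 0.7902 mol/L.
Y_P = C_P/C_{A0} = 0.7902/3.48 = 0.227.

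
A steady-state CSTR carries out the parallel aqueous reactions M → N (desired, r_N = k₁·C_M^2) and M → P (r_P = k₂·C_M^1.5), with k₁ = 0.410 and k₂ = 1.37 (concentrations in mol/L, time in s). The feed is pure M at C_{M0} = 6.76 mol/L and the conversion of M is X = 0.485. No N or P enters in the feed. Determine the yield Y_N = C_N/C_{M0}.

0.174

Exit C_M = C_{M0}(1−X) = 6.76×0.515 = 3.481 mol/L.
Rates in a CSTR are evaluated at the outlet concentration: r_N = 0.410×3.481^2 = 4.969, r_P = 1.37×3.481^1.5 = 8.899.
Fraction of consumed M going to N: r_N/(r_N+r_P) = 0.3583.
C_N = 0.3583·C_{M0}·X = 0.3583×6.76×0.485 = 1.17 mol/L; Y_N = C_N/C_{M0} = 0.174.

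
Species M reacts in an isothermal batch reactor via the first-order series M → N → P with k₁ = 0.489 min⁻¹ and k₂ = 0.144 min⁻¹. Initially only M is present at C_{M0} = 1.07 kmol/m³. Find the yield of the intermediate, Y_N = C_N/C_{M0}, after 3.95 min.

For first-order series with pure M initially, C_N(t) = k₁C_{M0}/(k₂−k₁)·(e^(−k₁t) − e^(−k₂t)).
e^(−k₁t) = e^(−0.489×3.95) = e^(−1.932) = 0.1449; e^(−k₂t) = e^(−0.5688) = 0.5662.
C_N = 0.489×1.07/(0.144−0.489) × (0.1449−0.5662) = (-1.517)×(-0.4213) = 0.6389 kmol/m³.
Y_N = C_N/C_{M0} = 0.6389/1.07 = 0.597.

0.597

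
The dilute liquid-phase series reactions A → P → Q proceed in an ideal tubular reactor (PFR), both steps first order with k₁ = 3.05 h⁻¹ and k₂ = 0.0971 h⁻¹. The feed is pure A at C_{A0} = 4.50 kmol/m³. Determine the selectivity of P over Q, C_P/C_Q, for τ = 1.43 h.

The intermediate concentration in a first-order A→B→C sequence is C_P = k₁C_{A0}(e^(−k₁τ) − e^(−k₂τ))/(k₂−k₁).
e^(−k₁τ) = e^(−3.05×1.43) = e^(−4.361) = 0.01276; e^(−k₂τ) = e^(−0.1389) = 0.8704.
C_P = 3.05×4.50/(0.0971−3.05) × (0.01276−0.8704) = (-4.648)×(-0.8576) = 3.986 kmol/m³.
C_A = C_{A0}e^(−k₁τ) = 0.05742 kmol/m³, so C_Q = C_{A0}−C_A−C_P = 0.4565 kmol/m³; C_P/C_Q = 8.73.

8.73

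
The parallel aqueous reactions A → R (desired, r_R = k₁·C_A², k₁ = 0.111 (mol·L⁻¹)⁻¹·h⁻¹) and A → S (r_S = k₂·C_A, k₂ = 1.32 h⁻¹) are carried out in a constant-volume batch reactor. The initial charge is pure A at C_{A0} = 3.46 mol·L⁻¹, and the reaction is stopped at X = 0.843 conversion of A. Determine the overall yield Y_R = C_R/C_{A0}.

C_A = C_{A0}(1−X) = 0.5432 mol·L⁻¹.
Along a PFR/batch, dC_S/dC_A = −r_S/(r_R+r_S) = −k₂/(k₂+k₁·C_A).
Integrating from C_{A0} to C_A: C_S = (1.32/0.111)·ln[(1.32+0.111·3.46)/(1.32+0.111·0.543)] = 11.89·ln(1.704/1.380) = 2.506 mol·L⁻¹.
Then C_R = (C_{A0}−C_A) − C_S = 2.917 − 2.506 = 0.4110 mol·L⁻¹.
Y_R = C_R/C_{A0} = 0.4110/3.46 = 0.119.

0.119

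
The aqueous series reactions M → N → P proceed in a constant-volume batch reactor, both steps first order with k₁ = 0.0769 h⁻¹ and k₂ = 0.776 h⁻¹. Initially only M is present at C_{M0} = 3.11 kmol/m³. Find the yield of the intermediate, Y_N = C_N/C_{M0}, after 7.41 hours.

0.0619

The intermediate concentration in a first-order A→B→C sequence is C_N = k₁C_{M0}(e^(−k₁t) − e^(−k₂t))/(k₂−k₁).
e^(−k₁t) = e^(−0.0769×7.41) = e^(−0.5698) = 0.5656; e^(−k₂t) = e^(−5.750) = 0.003182.
C_N = 0.0769×3.11/(0.776−0.0769) × (0.5656−0.003182) = 0.3421×0.5624 = 0.1924 kmol/m³.
Y_N = C_N/C_{M0} = 0.1924/3.11 = 0.0619.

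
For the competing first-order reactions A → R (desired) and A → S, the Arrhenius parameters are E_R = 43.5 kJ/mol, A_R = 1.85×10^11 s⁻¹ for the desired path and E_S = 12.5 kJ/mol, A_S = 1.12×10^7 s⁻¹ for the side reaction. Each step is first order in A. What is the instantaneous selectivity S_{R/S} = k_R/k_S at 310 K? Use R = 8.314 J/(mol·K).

k_R/k_S = (A_R/A_S)·exp[−(E_R−E_S)/(RT)] = (A_R/A_S)·exp[(E_S−E_R)/(RT)].
(E_S−E_R)/(RT) = (12.5−43.5)×10³/(8.314×310) = -31000/2577 = -12.03.
k_R/k_S = (1.85×10^11/1.12×10^7)·exp(-12.03) = 16518 × 5.975×10^-6 = 0.0987.
Since E_R > E_S, raising the temperature improves selectivity toward R.

0.0987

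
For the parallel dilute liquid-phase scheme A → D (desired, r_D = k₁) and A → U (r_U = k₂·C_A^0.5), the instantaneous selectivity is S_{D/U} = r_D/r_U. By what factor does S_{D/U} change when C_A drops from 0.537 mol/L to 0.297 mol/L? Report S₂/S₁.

1.34

S_{D/U} = (k₁/k₂)·C_A^-0.5, so S₂/S₁ = (C_{A,2}/C_{A,1})^-0.5.
= (0.297/0.537)^(-0.5) = (0.5531)^(-0.5) = 1.34.
Selectivity toward D rises as C_A falls — low-concentration operation is favoured.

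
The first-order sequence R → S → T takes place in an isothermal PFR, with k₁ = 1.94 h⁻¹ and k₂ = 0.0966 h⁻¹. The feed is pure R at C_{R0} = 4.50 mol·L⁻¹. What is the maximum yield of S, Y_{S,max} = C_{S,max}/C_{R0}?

For a first-order series the maximum intermediate yield is C_{S,max}/C_{R0} = (k₁/k₂)^[k₂/(k₂−k₁)].
= (1.94/0.0966)^(0.0966/(0.0966−1.94)) = (20.08)^(-0.05240) = 0.8545.

0.855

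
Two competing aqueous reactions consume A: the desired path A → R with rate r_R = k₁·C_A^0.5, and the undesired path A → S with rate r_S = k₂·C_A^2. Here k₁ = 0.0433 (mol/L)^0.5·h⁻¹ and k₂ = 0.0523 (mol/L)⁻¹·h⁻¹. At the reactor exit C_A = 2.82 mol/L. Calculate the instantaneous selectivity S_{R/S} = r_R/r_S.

S_{R/S} = r_R/r_S = (k₁·C_A^0.5)/(k₂·C_A^2) = (k₁/k₂)·C_A^-1.5.
= (0.0433×2.820^0.5) / (0.0523×2.820^2) = 0.07271/0.4159 = 0.175.

0.175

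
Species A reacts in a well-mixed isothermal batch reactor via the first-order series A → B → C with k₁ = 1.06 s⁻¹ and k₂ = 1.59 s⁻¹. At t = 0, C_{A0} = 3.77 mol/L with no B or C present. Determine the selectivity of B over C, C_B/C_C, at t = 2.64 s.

Solving the coupled first-order balances gives C_B(t) = [k₁/(k₂−k₁)]·C_{A0}·(e^(−k₁t) − e^(−k₂t)).
e^(−k₁t) = e^(−1.06×2.64) = e^(−2.798) = 0.06091; e^(−k₂t) = e^(−4.198) = 0.01503.
C_B = 1.06×3.77/(1.59−1.06) × (0.06091−0.01503) = 7.540×0.04588 = 0.3459 mol/L.
C_A = C_{A0}e^(−k₁t) = 0.2296 mol/L, so C_C = C_{A0}−C_A−C_B = 3.194 mol/L; C_B/C_C = 0.108.

0.108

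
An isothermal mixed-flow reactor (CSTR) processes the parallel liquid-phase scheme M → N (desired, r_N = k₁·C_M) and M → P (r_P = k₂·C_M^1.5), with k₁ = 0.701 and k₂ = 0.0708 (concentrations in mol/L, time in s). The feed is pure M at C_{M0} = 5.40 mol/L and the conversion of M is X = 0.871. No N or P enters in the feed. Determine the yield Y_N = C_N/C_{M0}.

Exit C_M = C_{M0}(1−X) = 5.40×0.129 = 0.6966 mol/L.
Rates in a CSTR are evaluated at the outlet concentration: r_N = 0.701×0.6966 = 0.4883, r_P = 0.0708×0.6966^1.5 = 0.04116.
Fraction of consumed M going to N: r_N/(r_N+r_P) = 0.9223.
C_N = 0.9223·C_{M0}·X = 0.9223×5.40×0.871 = 4.34 mol/L; Y_N = C_N/C_{M0} = 0.803.

0.803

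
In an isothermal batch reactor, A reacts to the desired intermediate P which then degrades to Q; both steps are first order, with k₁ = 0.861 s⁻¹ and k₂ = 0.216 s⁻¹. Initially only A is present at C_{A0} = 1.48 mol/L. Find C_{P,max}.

0.931 mol/L

At the optimum, C_{P,max}/C_{A0} = (k₁/k₂)^[k₂/(k₂−k₁)].
= (0.861/0.216)^(0.216/(0.216−0.861)) = (3.986)^(-0.3349) = 0.6293.
C_{P,max} = 0.6293×1.48 = 0.931 mol/L.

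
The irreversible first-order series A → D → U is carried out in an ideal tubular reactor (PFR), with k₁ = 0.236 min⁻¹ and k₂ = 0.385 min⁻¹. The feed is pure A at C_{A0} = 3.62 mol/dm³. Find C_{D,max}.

1.02 mol/dm³

At the optimum, C_{D,max}/C_{A0} = (k₁/k₂)^[k₂/(k₂−k₁)].
= (0.236/0.385)^(0.385/(0.385−0.236)) = (0.6130)^(2.584) = 0.2824.
C_{D,max} = 0.2824×3.62 = 1.02 mol/dm³.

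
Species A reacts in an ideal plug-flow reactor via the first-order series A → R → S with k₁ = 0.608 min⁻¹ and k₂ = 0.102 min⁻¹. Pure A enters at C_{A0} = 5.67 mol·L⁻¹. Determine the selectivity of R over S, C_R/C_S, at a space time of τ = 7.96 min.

1.12

For first-order series with pure A initially, C_R(τ) = k₁C_{A0}/(k₂−k₁)·(e^(−k₁τ) − e^(−k₂τ)).
e^(−k₁τ) = e^(−0.608×7.96) = e^(−4.840) = 0.007910; e^(−k₂τ) = e^(−0.8119) = 0.4440.
C_R = 0.608×5.67/(0.102−0.608) × (0.007910−0.4440) = (-6.813)×(-0.4361) = 2.971 mol·L⁻¹.
C_A = C_{A0}e^(−k₁τ) = 0.04485 mol·L⁻¹, so C_S = C_{A0}−C_A−C_R = 2.654 mol·L⁻¹; C_R/C_S = 1.12.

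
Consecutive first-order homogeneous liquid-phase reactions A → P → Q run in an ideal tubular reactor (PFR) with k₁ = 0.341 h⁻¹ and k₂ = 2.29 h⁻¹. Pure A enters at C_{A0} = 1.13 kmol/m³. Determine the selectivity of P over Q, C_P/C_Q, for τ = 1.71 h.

0.271

The intermediate concentration in a first-order A→B→C sequence is C_P = k₁C_{A0}(e^(−k₁τ) − e^(−k₂τ))/(k₂−k₁).
e^(−k₁τ) = e^(−0.341×1.71) = e^(−0.5831) = 0.5582; e^(−k₂τ) = e^(−3.916) = 0.01992.
C_P = 0.341×1.13/(2.29−0.341) × (0.5582−0.01992) = 0.1977×0.5382 = 0.1064 kmol/m³.
C_A = C_{A0}e^(−k₁τ) = 0.6307 kmol/m³, so C_Q = C_{A0}−C_A−C_P = 0.3929 kmol/m³; C_P/C_Q = 0.271.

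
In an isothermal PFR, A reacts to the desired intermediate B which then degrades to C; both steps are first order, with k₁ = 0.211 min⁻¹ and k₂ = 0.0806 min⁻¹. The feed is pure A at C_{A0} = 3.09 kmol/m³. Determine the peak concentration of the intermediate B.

At the optimum, C_{B,max}/C_{A0} = (k₁/k₂)^[k₂/(k₂−k₁)].
= (0.211/0.0806)^(0.0806/(0.0806−0.211)) = (2.618)^(-0.6181) = 0.5517.
C_{B,max} = 0.5517×3.09 = 1.70 kmol/m³.

1.70 kmol/m³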